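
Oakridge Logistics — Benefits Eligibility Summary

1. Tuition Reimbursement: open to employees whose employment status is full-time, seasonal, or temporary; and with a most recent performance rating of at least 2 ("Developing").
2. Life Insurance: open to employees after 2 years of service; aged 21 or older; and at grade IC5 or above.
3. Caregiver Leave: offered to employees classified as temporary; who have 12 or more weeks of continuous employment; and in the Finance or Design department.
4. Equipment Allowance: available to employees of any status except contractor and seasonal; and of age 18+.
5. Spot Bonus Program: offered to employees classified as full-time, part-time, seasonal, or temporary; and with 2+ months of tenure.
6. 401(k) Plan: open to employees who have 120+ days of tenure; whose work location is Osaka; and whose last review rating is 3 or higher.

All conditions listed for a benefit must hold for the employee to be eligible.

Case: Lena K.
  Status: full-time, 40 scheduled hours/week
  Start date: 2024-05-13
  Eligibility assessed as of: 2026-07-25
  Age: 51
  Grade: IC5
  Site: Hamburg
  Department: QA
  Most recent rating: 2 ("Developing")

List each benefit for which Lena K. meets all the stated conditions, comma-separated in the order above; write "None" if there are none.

Service from 2024-05-13 to 2026-07-25: 803 days.
Tuition Reimbursement — status full-time ✓; rating 2 ≥ 2 ✓ → eligible.
Life Insurance — service 803 days ≥ 2 years (≈730 days) ✓; age 51 ≥ 21 ✓; grade IC5 ≥ IC5 ✓ → eligible.
Caregiver Leave — status full-time ✗ (requires temporary) → not eligible.
Equipment Allowance — status full-time ✓ (not excluded); age 51 ≥ 18 ✓ → eligible.
Spot Bonus Program — status full-time ✓; service 803 days ≥ 2 months (≈60 days) ✓ → eligible.
401(k) Plan — service 803 days ≥ 120 days ✓; site Hamburg ✗ (not Osaka) → not eligible.

Tuition Reimbursement, Life Insurance, Equipment Allowance, Spot Bonus Program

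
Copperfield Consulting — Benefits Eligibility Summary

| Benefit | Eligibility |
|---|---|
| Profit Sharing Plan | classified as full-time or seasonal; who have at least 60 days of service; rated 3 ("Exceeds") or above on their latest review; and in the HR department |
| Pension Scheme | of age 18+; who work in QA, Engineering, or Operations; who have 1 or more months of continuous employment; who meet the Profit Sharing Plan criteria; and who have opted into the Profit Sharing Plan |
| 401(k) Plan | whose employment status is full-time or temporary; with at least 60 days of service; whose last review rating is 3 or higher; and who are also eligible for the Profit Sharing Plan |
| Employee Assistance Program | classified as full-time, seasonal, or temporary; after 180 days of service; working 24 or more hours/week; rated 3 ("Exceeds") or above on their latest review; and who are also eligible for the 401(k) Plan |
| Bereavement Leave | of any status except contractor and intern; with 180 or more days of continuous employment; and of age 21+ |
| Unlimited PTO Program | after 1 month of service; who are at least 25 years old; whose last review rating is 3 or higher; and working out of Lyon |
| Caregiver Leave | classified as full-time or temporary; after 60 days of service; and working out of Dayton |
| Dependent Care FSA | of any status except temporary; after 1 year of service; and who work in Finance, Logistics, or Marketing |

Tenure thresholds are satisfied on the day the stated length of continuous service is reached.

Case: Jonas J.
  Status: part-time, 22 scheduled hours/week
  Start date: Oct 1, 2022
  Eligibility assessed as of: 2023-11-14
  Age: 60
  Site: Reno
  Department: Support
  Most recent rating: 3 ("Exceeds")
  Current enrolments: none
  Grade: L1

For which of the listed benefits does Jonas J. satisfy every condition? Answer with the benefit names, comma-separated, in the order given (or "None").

Bereavement Leave

Service from Oct 1, 2022 to 2023-11-14: 409 days.
Profit Sharing Plan — status part-time ✗ (requires full-time or seasonal) → not eligible.
Pension Scheme — age 60 ≥ 18 ✓; dept Support ✗ → not eligible.
401(k) Plan — status part-time ✗ (requires full-time or temporary) → not eligible.
Employee Assistance Program — status part-time ✗ (requires full-time, seasonal, or temporary) → not eligible.
Bereavement Leave — status part-time ✓ (not excluded); service 409 days ≥ 180 days ✓; age 60 ≥ 21 ✓ → eligible.
Unlimited PTO Program — service 409 days ≥ 1 month (≈30 days) ✓; age 60 ≥ 25 ✓; rating 3 ≥ 3 ✓; site Reno ✗ (not Lyon) → not eligible.
Caregiver Leave — status part-time ✗ (requires full-time or temporary) → not eligible.
Dependent Care FSA — status part-time ✓ (not excluded); service 409 days ≥ 1 year (≈365 days) ✓; dept Support ✗ → not eligible.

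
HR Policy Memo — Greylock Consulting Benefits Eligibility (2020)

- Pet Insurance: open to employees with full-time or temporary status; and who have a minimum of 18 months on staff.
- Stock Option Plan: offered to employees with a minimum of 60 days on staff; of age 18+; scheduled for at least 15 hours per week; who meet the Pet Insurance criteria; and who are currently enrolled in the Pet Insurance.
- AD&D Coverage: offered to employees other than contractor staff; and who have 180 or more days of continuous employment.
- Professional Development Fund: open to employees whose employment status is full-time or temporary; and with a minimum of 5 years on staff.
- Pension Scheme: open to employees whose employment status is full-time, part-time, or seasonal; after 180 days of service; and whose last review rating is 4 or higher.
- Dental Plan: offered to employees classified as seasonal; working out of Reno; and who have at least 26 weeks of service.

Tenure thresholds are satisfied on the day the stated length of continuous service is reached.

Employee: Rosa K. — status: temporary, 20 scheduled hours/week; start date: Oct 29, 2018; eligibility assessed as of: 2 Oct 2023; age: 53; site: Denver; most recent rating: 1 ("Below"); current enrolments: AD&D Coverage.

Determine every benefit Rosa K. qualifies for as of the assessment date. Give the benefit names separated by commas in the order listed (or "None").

Service from Oct 29, 2018 to 2 Oct 2023: 1799 days.
Pet Insurance — status temporary ✓; service 1799 days ≥ 18 months (≈540 days) ✓ → eligible.
Stock Option Plan — service 1799 days ≥ 60 days ✓; age 53 ≥ 18 ✓; 20 hrs/wk ≥ 15 ✓; eligible for Pet Insurance ✓; not enrolled in Pet Insurance ✗ → not eligible.
AD&D Coverage — status temporary ✓ (not excluded); service 1799 days ≥ 180 days ✓ → eligible.
Professional Development Fund — status temporary ✓; service 1799 days < 5 years (≈1825 days) ✗ → not eligible.
Pension Scheme — status temporary ✗ (requires full-time, part-time, or seasonal) → not eligible.
Dental Plan — status temporary ✗ (requires seasonal) → not eligible.

Pet Insurance, AD&D Coverage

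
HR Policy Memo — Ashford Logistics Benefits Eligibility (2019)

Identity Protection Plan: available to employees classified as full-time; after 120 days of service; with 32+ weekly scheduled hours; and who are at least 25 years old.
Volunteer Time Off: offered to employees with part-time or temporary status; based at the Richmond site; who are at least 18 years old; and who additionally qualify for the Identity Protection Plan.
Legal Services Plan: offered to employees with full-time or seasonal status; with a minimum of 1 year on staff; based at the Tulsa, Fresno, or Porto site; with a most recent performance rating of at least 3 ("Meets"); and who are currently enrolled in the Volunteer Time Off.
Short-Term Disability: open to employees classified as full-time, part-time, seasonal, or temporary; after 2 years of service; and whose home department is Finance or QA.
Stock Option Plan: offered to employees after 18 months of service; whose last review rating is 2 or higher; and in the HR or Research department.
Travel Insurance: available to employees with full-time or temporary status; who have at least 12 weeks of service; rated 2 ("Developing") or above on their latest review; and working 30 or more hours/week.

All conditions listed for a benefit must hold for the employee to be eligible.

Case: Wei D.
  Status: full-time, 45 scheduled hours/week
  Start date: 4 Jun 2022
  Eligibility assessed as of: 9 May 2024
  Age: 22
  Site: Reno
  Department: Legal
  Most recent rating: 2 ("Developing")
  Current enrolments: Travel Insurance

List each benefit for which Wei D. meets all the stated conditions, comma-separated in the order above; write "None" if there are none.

Travel Insurance

Service from 4 Jun 2022 to 9 May 2024: 705 days.
Identity Protection Plan — status full-time ✓; service 705 days ≥ 120 days ✓; 45 hrs/wk ≥ 32 ✓; age 22 < 25 ✗ → not eligible.
Volunteer Time Off — status full-time ✗ (requires part-time or temporary) → not eligible.
Legal Services Plan — status full-time ✓; service 705 days ≥ 1 year (≈365 days) ✓; site Reno ✗ (not Tulsa, Fresno, or Porto) → not eligible.
Short-Term Disability — status full-time ✓; service 705 days < 2 years (≈730 days) ✗ → not eligible.
Stock Option Plan — service 705 days ≥ 18 months (≈540 days) ✓; rating 2 ≥ 2 ✓; dept Legal ✗ → not eligible.
Travel Insurance — status full-time ✓; service 705 days ≥ 12 weeks (≈84 days) ✓; rating 2 ≥ 2 ✓; 45 hrs/wk ≥ 30 ✓ → eligible.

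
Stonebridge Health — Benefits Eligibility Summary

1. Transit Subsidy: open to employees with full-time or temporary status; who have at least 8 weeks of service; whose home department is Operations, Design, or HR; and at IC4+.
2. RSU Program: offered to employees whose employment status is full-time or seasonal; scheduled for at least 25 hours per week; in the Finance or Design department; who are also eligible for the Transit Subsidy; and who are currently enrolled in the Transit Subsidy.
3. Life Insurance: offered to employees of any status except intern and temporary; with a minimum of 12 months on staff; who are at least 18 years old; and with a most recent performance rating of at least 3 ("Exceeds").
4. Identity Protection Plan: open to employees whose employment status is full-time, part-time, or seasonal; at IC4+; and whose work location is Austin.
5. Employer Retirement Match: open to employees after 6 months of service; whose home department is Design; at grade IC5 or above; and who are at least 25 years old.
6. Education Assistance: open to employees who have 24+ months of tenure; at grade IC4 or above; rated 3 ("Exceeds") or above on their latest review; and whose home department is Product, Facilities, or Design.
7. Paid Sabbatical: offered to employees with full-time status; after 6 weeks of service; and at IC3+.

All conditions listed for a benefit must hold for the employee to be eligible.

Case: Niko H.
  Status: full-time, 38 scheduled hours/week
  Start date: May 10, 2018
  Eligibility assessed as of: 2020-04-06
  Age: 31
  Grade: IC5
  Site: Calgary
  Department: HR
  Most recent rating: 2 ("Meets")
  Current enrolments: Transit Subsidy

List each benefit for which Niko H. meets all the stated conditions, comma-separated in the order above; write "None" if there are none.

Transit Subsidy, Paid Sabbatical

Service from May 10, 2018 to 2020-04-06: 697 days.
Transit Subsidy — status full-time ✓; service 697 days ≥ 8 weeks (≈56 days) ✓; dept HR ✓; grade IC5 ≥ IC4 ✓ → eligible.
RSU Program — status full-time ✓; 38 hrs/wk ≥ 25 ✓; dept HR ✗ → not eligible.
Life Insurance — status full-time ✓ (not excluded); service 697 days ≥ 12 months (≈360 days) ✓; age 31 ≥ 18 ✓; rating 2 < 3 ✗ → not eligible.
Identity Protection Plan — status full-time ✓; grade IC5 ≥ IC4 ✓; site Calgary ✗ (not Austin) → not eligible.
Employer Retirement Match — service 697 days ≥ 6 months (≈180 days) ✓; dept HR ✗ → not eligible.
Education Assistance — service 697 days < 24 months (≈720 days) ✗ → not eligible.
Paid Sabbatical — status full-time ✓; service 697 days ≥ 6 weeks (≈42 days) ✓; grade IC5 ≥ IC3 ✓ → eligible.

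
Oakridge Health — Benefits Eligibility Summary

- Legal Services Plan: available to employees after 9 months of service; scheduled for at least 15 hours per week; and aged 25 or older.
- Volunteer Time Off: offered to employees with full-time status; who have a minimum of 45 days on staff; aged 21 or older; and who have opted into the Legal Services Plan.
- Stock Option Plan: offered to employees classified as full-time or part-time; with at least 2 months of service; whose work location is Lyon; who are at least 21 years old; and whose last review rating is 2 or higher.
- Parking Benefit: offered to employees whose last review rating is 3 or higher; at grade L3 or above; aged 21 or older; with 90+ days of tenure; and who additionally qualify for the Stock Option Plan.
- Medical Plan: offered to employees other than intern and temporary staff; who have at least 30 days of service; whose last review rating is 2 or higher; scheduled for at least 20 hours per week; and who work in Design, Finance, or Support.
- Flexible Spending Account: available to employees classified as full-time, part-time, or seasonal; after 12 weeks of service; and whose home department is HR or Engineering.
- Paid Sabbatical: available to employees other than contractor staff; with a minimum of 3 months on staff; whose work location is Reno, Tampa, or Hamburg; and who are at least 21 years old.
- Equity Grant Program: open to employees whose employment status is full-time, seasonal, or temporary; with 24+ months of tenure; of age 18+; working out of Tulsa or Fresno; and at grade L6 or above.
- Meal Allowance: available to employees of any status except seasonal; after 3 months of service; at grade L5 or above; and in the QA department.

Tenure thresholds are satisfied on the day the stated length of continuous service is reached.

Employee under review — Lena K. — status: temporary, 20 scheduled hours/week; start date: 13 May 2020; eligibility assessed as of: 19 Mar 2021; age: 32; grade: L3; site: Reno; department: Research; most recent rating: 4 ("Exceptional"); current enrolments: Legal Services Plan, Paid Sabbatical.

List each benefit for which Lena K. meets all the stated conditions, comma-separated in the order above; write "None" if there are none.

Legal Services Plan, Paid Sabbatical

Service from 13 May 2020 to 19 Mar 2021: 310 days.
Legal Services Plan — service 310 days ≥ 9 months (≈270 days) ✓; 20 hrs/wk ≥ 15 ✓; age 32 ≥ 25 ✓ → eligible.
Volunteer Time Off — status temporary ✗ (requires full-time) → not eligible.
Stock Option Plan — status temporary ✗ (requires full-time or part-time) → not eligible.
Parking Benefit — rating 4 ≥ 3 ✓; grade L3 ≥ L3 ✓; age 32 ≥ 21 ✓; service 310 days ≥ 90 days ✓; not eligible for Stock Option Plan ✗ → not eligible.
Medical Plan — status temporary ✗ (excluded) → not eligible.
Flexible Spending Account — status temporary ✗ (requires full-time, part-time, or seasonal) → not eligible.
Paid Sabbatical — status temporary ✓ (not excluded); service 310 days ≥ 3 months (≈90 days) ✓; site Reno ✓; age 32 ≥ 21 ✓ → eligible.
Equity Grant Program — status temporary ✓; service 310 days < 24 months (≈720 days) ✗ → not eligible.
Meal Allowance — status temporary ✓ (not excluded); service 310 days ≥ 3 months (≈90 days) ✓; grade L3 < L5 ✗ → not eligible.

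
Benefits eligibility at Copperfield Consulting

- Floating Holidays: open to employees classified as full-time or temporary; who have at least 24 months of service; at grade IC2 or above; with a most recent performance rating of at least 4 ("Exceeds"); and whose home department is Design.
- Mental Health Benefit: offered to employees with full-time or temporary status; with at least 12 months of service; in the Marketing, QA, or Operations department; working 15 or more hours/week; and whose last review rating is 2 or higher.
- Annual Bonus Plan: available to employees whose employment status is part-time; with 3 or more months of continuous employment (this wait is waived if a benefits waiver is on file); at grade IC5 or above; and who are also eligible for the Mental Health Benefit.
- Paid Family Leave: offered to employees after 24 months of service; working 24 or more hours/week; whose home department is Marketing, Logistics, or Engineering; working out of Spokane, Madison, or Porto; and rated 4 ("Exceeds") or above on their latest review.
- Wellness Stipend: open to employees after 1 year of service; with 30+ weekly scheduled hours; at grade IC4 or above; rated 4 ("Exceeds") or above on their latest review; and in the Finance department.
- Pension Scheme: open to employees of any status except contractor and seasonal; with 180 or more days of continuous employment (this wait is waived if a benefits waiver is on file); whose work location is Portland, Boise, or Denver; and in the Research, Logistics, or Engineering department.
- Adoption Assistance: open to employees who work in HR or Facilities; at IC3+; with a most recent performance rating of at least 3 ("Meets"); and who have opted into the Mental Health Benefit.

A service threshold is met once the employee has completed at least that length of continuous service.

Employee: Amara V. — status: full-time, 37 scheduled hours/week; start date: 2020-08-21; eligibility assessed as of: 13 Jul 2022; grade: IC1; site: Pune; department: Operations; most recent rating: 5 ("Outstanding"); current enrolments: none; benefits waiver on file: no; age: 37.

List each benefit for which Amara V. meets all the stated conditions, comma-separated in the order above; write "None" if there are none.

Mental Health Benefit

Service from 2020-08-21 to 13 Jul 2022: 691 days.
Floating Holidays — status full-time ✓; service 691 days < 24 months (≈720 days) ✗ → not eligible.
Mental Health Benefit — status full-time ✓; service 691 days ≥ 12 months (≈360 days) ✓; dept Operations ✓; 37 hrs/wk ≥ 15 ✓; rating 5 ≥ 2 ✓ → eligible.
Annual Bonus Plan — status full-time ✗ (requires part-time) → not eligible.
Paid Family Leave — service 691 days < 24 months (≈720 days) ✗ → not eligible.
Wellness Stipend — service 691 days ≥ 1 year (≈365 days) ✓; 37 hrs/wk ≥ 30 ✓; grade IC1 < IC4 ✗ → not eligible.
Pension Scheme — status full-time ✓ (not excluded); no waiver, service 691 days ≥ 180 days ✓; site Pune ✗ (not Portland, Boise, or Denver) → not eligible.
Adoption Assistance — dept Operations ✗ → not eligible.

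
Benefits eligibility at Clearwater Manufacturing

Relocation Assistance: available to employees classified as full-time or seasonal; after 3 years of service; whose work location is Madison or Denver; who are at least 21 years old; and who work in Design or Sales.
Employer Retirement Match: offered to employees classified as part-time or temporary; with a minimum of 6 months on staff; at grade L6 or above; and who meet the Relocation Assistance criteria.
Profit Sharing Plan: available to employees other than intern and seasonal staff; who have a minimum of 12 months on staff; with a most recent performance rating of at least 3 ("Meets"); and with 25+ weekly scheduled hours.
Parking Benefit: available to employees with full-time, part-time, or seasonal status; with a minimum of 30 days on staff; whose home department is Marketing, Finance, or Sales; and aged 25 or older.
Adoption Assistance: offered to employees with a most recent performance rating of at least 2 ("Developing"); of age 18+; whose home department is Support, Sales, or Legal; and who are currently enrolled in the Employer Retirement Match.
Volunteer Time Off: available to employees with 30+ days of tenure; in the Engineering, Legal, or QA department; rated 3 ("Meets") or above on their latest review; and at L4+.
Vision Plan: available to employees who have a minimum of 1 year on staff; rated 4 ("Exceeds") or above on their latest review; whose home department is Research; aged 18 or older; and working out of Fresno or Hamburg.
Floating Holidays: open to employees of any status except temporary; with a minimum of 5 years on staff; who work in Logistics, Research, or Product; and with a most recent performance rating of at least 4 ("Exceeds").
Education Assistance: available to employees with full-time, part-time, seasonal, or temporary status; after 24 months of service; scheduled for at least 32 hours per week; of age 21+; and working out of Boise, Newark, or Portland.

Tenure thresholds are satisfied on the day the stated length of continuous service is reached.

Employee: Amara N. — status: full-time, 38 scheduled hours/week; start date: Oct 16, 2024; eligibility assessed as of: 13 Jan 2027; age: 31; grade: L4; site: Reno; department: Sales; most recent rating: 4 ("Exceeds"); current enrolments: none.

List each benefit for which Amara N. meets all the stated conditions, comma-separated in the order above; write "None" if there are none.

Profit Sharing Plan, Parking Benefit

Service from Oct 16, 2024 to 13 Jan 2027: 819 days.
Relocation Assistance — status full-time ✓; service 819 days < 3 years (≈1095 days) ✗ → not eligible.
Employer Retirement Match — status full-time ✗ (requires part-time or temporary) → not eligible.
Profit Sharing Plan — status full-time ✓ (not excluded); service 819 days ≥ 12 months (≈360 days) ✓; rating 4 ≥ 3 ✓; 38 hrs/wk ≥ 25 ✓ → eligible.
Parking Benefit — status full-time ✓; service 819 days ≥ 30 days ✓; dept Sales ✓; age 31 ≥ 25 ✓ → eligible.
Adoption Assistance — rating 4 ≥ 2 ✓; age 31 ≥ 18 ✓; dept Sales ✓; not enrolled in Employer Retirement Match ✗ → not eligible.
Volunteer Time Off — service 819 days ≥ 30 days ✓; dept Sales ✗ → not eligible.
Vision Plan — service 819 days ≥ 1 year (≈365 days) ✓; rating 4 ≥ 4 ✓; dept Sales ✗ → not eligible.
Floating Holidays — status full-time ✓ (not excluded); service 819 days < 5 years (≈1825 days) ✗ → not eligible.
Education Assistance — status full-time ✓; service 819 days ≥ 24 months (≈720 days) ✓; 38 hrs/wk ≥ 32 ✓; age 31 ≥ 21 ✓; site Reno ✗ (not Boise, Newark, or Portland) → not eligible.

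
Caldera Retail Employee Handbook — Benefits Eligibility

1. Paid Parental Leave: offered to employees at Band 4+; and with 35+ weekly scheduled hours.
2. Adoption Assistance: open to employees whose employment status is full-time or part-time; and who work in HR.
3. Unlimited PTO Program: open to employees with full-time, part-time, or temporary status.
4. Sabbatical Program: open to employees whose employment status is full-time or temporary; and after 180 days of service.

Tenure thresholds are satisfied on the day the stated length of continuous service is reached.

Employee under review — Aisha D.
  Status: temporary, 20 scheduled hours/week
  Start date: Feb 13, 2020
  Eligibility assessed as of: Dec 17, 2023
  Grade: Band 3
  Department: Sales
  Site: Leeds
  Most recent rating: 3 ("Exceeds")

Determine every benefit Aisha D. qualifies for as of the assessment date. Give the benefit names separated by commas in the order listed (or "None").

Service from Feb 13, 2020 to Dec 17, 2023: 1403 days.
Paid Parental Leave — grade Band 3 < Band 4 ✗ → not eligible.
Adoption Assistance — status temporary ✗ (requires full-time or part-time) → not eligible.
Unlimited PTO Program — status temporary ✓ → eligible.
Sabbatical Program — status temporary ✓; service 1403 days ≥ 180 days ✓ → eligible.

Unlimited PTO Program, Sabbatical Program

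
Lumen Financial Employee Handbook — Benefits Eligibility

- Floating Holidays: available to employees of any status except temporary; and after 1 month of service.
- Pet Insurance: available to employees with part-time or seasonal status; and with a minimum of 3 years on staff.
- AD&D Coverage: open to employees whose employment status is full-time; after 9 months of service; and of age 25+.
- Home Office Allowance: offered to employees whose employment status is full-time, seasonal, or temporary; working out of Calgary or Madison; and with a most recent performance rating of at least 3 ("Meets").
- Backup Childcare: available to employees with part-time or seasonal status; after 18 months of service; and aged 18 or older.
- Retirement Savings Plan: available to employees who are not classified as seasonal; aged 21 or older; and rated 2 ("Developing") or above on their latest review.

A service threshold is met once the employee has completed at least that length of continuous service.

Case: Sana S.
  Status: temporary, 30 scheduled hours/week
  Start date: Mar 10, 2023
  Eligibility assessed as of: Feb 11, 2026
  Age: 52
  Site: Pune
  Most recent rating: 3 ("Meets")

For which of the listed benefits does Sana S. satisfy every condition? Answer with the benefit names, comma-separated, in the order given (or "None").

Service from Mar 10, 2023 to Feb 11, 2026: 1069 days.
Floating Holidays — status temporary ✗ (excluded) → not eligible.
Pet Insurance — status temporary ✗ (requires part-time or seasonal) → not eligible.
AD&D Coverage — status temporary ✗ (requires full-time) → not eligible.
Home Office Allowance — status temporary ✓; site Pune ✗ (not Calgary or Madison) → not eligible.
Backup Childcare — status temporary ✗ (requires part-time or seasonal) → not eligible.
Retirement Savings Plan — status temporary ✓ (not excluded); age 52 ≥ 21 ✓; rating 3 ≥ 2 ✓ → eligible.

Retirement Savings Plan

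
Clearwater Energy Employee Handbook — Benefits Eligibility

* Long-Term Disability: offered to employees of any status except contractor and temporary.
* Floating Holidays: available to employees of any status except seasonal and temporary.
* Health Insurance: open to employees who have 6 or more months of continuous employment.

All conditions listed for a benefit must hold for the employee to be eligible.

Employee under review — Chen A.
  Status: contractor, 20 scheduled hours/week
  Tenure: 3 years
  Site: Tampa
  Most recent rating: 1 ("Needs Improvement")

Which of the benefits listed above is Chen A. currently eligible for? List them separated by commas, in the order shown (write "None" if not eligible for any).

Long-Term Disability — status contractor ✗ (excluded) → not eligible.
Floating Holidays — status contractor ✓ (not excluded) → eligible.
Health Insurance — service 3 years ≥ 6 months (≈180 days) ✓ → eligible.

Floating Holidays, Health Insurance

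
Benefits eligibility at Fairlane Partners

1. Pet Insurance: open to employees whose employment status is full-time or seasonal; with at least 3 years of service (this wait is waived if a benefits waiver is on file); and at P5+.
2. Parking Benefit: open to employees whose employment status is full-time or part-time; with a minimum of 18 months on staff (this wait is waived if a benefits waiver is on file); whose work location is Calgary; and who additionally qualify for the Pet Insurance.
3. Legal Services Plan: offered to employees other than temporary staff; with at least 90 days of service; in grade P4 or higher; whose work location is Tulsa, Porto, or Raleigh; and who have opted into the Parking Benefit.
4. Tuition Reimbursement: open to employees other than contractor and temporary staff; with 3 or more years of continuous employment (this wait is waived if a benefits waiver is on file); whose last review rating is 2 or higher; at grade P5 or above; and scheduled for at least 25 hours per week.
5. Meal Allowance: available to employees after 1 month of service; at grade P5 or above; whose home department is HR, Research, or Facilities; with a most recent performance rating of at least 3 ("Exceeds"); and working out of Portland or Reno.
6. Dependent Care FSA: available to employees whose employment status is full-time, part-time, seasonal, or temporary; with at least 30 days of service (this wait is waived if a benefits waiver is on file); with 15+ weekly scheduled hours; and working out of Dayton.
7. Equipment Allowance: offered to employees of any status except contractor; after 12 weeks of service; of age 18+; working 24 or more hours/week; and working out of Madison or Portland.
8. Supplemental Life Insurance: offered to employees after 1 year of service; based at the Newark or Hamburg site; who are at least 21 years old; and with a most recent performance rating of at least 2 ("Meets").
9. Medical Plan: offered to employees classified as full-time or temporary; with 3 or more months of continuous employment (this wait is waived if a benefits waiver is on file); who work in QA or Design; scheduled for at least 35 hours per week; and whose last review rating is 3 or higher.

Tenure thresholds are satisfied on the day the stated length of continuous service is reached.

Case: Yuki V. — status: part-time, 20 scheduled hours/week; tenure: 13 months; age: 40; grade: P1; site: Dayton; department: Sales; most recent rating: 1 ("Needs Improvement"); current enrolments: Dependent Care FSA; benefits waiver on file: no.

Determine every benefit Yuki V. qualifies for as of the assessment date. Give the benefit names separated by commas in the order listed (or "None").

Pet Insurance — status part-time ✗ (requires full-time or seasonal) → not eligible.
Parking Benefit — status part-time ✓; no waiver, service 13 months < 18 months ✗ → not eligible.
Legal Services Plan — status part-time ✓ (not excluded); service 13 months ≥ 90 days ✓; grade P1 < P4 ✗ → not eligible.
Tuition Reimbursement — status part-time ✓ (not excluded); no waiver, service 13 months < 3 years (≈1095 days) ✗ → not eligible.
Meal Allowance — service 13 months ≥ 1 month ✓; grade P1 < P5 ✗ → not eligible.
Dependent Care FSA — status part-time ✓; no waiver, service 13 months ≥ 30 days ✓; 20 hrs/wk ≥ 15 ✓; site Dayton ✓ → eligible.
Equipment Allowance — status part-time ✓ (not excluded); service 13 months ≥ 12 weeks (≈84 days) ✓; age 40 ≥ 18 ✓; 20 hrs/wk < 24 ✗ → not eligible.
Supplemental Life Insurance — service 13 months ≥ 1 year (≈365 days) ✓; site Dayton ✗ (not Newark or Hamburg) → not eligible.
Medical Plan — status part-time ✗ (requires full-time or temporary) → not eligible.

Dependent Care FSA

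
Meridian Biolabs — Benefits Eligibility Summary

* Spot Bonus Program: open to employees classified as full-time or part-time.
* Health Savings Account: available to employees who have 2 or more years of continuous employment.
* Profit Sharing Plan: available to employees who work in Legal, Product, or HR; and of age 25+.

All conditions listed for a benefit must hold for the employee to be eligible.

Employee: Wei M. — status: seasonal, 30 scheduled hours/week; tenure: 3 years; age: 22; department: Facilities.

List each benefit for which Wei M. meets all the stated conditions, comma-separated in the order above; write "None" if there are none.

Health Savings Account

Spot Bonus Program — status seasonal ✗ (requires full-time or part-time) → not eligible.
Health Savings Account — service 3 years ≥ 2 years ✓ → eligible.
Profit Sharing Plan — dept Facilities ✗ → not eligible.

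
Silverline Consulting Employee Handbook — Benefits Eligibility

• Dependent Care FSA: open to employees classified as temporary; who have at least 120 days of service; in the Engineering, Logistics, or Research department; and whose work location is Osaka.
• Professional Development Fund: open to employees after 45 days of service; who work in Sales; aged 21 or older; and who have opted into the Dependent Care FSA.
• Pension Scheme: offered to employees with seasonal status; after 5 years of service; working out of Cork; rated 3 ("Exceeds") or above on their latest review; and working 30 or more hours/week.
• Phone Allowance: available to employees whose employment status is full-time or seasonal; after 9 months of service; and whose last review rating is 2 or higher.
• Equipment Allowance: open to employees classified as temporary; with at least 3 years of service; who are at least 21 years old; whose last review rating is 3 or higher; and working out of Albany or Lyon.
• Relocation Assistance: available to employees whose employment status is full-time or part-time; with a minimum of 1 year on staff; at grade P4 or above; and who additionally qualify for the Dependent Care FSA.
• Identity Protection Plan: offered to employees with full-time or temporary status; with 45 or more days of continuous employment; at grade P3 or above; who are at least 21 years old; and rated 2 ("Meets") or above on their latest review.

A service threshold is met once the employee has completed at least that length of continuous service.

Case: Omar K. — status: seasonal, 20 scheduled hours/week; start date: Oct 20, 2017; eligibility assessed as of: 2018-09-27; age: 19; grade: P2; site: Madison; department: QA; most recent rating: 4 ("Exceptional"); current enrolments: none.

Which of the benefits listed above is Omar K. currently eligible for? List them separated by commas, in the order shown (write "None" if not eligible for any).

Service from Oct 20, 2017 to 2018-09-27: 342 days.
Dependent Care FSA — status seasonal ✗ (requires temporary) → not eligible.
Professional Development Fund — service 342 days ≥ 45 days ✓; dept QA ✗ → not eligible.
Pension Scheme — status seasonal ✓; service 342 days < 5 years (≈1825 days) ✗ → not eligible.
Phone Allowance — status seasonal ✓; service 342 days ≥ 9 months (≈270 days) ✓; rating 4 ≥ 2 ✓ → eligible.
Equipment Allowance — status seasonal ✗ (requires temporary) → not eligible.
Relocation Assistance — status seasonal ✗ (requires full-time or part-time) → not eligible.
Identity Protection Plan — status seasonal ✗ (requires full-time or temporary) → not eligible.

Phone Allowance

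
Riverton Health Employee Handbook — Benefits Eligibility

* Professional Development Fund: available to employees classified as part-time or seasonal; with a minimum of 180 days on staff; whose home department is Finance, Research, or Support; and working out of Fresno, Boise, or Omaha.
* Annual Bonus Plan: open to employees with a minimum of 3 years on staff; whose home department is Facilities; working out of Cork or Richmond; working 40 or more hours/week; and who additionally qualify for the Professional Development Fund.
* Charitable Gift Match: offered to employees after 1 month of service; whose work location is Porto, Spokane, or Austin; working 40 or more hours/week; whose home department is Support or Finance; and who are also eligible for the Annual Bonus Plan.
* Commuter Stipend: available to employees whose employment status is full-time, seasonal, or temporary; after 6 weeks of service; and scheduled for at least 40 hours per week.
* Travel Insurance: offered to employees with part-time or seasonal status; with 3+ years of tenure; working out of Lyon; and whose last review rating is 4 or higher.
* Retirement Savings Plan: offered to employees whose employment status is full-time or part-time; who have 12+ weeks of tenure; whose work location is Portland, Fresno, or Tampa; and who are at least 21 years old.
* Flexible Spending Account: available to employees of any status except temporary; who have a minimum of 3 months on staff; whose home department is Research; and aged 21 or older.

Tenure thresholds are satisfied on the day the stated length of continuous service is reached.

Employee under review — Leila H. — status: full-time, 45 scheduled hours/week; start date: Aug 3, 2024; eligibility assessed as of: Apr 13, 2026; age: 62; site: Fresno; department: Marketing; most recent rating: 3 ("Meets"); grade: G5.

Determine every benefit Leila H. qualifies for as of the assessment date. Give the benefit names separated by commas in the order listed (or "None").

Service from Aug 3, 2024 to Apr 13, 2026: 618 days.
Professional Development Fund — status full-time ✗ (requires part-time or seasonal) → not eligible.
Annual Bonus Plan — service 618 days < 3 years (≈1095 days) ✗ → not eligible.
Charitable Gift Match — service 618 days ≥ 1 month (≈30 days) ✓; site Fresno ✗ (not Porto, Spokane, or Austin) → not eligible.
Commuter Stipend — status full-time ✓; service 618 days ≥ 6 weeks (≈42 days) ✓; 45 hrs/wk ≥ 40 ✓ → eligible.
Travel Insurance — status full-time ✗ (requires part-time or seasonal) → not eligible.
Retirement Savings Plan — status full-time ✓; service 618 days ≥ 12 weeks (≈84 days) ✓; site Fresno ✓; age 62 ≥ 21 ✓ → eligible.
Flexible Spending Account — status full-time ✓ (not excluded); service 618 days ≥ 3 months (≈90 days) ✓; dept Marketing ✗ → not eligible.

Commuter Stipend, Retirement Savings Plan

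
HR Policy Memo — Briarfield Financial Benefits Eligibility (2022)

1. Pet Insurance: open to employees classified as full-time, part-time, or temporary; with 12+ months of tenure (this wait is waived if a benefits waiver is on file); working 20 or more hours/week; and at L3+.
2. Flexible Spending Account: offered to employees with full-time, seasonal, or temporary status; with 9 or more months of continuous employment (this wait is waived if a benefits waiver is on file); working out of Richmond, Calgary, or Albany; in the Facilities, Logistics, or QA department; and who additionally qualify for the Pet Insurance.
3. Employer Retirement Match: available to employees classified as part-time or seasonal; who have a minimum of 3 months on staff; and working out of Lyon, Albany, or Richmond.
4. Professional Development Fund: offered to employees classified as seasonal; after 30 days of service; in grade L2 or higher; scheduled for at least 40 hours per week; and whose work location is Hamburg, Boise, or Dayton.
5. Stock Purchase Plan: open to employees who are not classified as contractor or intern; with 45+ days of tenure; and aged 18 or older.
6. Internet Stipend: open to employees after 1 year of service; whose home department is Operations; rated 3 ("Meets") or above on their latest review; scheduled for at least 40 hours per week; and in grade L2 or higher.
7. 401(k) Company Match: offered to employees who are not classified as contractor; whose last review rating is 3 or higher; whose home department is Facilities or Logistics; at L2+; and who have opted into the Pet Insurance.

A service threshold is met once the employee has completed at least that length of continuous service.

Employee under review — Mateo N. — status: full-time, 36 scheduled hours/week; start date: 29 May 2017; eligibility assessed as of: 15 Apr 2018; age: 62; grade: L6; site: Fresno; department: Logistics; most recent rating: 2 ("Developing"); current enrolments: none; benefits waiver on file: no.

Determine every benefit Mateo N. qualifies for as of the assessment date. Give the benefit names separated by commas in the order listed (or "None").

Service from 29 May 2017 to 15 Apr 2018: 321 days.
Pet Insurance — status full-time ✓; no waiver, service 321 days < 12 months (≈360 days) ✗ → not eligible.
Flexible Spending Account — status full-time ✓; no waiver, service 321 days ≥ 9 months (≈270 days) ✓; site Fresno ✗ (not Richmond, Calgary, or Albany) → not eligible.
Employer Retirement Match — status full-time ✗ (requires part-time or seasonal) → not eligible.
Professional Development Fund — status full-time ✗ (requires seasonal) → not eligible.
Stock Purchase Plan — status full-time ✓ (not excluded); service 321 days ≥ 45 days ✓; age 62 ≥ 18 ✓ → eligible.
Internet Stipend — service 321 days < 1 year (≈365 days) ✗ → not eligible.
401(k) Company Match — status full-time ✓ (not excluded); rating 2 < 3 ✗ → not eligible.

Stock Purchase Plan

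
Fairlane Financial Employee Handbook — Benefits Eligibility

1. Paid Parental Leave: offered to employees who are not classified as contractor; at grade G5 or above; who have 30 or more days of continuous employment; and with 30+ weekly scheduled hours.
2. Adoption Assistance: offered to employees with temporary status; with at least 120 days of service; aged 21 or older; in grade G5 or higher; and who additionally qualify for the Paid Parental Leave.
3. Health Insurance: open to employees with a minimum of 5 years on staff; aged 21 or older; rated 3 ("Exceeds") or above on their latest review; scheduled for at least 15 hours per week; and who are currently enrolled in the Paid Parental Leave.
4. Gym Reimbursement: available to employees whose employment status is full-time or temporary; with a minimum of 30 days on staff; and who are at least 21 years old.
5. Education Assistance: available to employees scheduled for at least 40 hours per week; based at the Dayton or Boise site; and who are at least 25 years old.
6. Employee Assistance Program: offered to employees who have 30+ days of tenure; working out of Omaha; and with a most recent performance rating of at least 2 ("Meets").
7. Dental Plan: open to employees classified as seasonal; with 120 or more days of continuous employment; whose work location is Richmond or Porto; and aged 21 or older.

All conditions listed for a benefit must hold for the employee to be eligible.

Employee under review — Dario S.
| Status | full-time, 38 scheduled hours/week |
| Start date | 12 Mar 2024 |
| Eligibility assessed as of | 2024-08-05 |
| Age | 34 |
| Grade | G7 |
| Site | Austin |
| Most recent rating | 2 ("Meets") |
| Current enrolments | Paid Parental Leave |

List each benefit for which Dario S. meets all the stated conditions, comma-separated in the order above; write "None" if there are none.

Service from 12 Mar 2024 to 2024-08-05: 146 days.
Paid Parental Leave — status full-time ✓ (not excluded); grade G7 ≥ G5 ✓; service 146 days ≥ 30 days ✓; 38 hrs/wk ≥ 30 ✓ → eligible.
Adoption Assistance — status full-time ✗ (requires temporary) → not eligible.
Health Insurance — service 146 days < 5 years (≈1825 days) ✗ → not eligible.
Gym Reimbursement — status full-time ✓; service 146 days ≥ 30 days ✓; age 34 ≥ 21 ✓ → eligible.
Education Assistance — 38 hrs/wk < 40 ✗ → not eligible.
Employee Assistance Program — service 146 days ≥ 30 days ✓; site Austin ✗ (not Omaha) → not eligible.
Dental Plan — status full-time ✗ (requires seasonal) → not eligible.

Paid Parental Leave, Gym Reimbursement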